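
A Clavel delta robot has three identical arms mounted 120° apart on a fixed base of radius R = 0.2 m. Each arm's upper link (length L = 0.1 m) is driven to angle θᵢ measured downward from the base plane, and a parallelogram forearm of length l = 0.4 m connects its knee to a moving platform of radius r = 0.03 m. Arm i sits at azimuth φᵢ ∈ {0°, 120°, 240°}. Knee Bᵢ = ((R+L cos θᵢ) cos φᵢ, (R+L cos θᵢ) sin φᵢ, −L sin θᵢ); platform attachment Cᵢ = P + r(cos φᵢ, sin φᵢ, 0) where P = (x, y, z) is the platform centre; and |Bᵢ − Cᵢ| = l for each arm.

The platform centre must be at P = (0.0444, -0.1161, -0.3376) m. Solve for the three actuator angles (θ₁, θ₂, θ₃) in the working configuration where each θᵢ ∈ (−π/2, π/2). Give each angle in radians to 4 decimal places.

θ₁ = 0.2620, θ₂ = 1.3089, θ₃ = 0.0003

rotate P by −φ1: (0.0444, -0.1161, -0.3376)
  A cos θ + B sin θ = C:  0.1256·cos θ + -0.3376·sin θ = 0.0339
  √(A²+B²)=0.3602;  θ1 = -1.2146+1.4767 ≈ 0.2620
φ2=120.0° → target in arm frame (-0.1227, 0.0196)
  A cos θ + B sin θ = C:  0.2927·cos θ + -0.3376·sin θ = -0.2503
  √(A²+B²)=0.4468;  θ2 = -0.8564+2.1653 ≈ 1.3089
φ3=240.0° → target in arm frame (0.0783, 0.0965)
  e−x'=0.0917;  (l²−L²−(e−x')²−y'²−z²)/2L = 0.0916
  √(A²+B²)=0.3498;  θ3 = -1.3057+1.3060 ≈ 0.0003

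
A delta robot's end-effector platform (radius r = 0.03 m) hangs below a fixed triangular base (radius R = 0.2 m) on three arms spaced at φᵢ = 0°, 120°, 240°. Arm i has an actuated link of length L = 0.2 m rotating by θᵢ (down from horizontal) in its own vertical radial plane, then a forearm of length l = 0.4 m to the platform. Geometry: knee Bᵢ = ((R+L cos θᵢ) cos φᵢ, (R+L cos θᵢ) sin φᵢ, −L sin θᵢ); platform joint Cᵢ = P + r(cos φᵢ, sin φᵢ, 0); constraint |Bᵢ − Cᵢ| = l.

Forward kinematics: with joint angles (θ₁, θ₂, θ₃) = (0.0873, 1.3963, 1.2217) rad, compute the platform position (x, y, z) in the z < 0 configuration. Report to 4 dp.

arm 1 at φ=0.0°: (R−r)+L cos θ1 = 0.3692;  O1 = (0.3692, 0.0000, -0.0174)
arm 2 at φ=120.0°: (R−r)+L cos θ2 = 0.2047;  O2 = (-0.1024, 0.1773, -0.1970)
arm 3 at φ=240.0°: (R−r)+L cos θ3 = 0.2384;  O3 = (-0.1192, -0.2065, -0.1879)
subtract pairs → two planes through P
plane₁₂: -0.9432x+0.3546y+-0.3590z = -0.0559
Cramer: x(z) = 0.0528-0.3658z;  y(z) = -0.0172+0.0396z
sphere 1 gives Az²+Bz+C=0 with A=1.1354, B=0.2650, C=-0.0593;  B²−4AC=0.3394;  roots -0.3733, 0.1399;  negative root z = -0.3733
x = 0.1894, y = -0.0320

(0.1894, -0.0320, -0.3733)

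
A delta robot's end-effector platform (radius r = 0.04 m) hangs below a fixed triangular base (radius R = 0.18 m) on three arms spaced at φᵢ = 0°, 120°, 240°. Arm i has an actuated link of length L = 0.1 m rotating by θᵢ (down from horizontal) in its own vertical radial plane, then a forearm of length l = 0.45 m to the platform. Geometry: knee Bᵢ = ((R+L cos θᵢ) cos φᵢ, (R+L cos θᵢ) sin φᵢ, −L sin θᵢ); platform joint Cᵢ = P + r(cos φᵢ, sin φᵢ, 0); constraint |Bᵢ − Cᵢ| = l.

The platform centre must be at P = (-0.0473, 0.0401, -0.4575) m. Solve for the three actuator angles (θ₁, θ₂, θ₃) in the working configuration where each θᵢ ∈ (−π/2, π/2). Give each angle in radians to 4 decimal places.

θ₁ = 0.9603, θ₂ = 0.4367, θ₃ = 0.7856

φ1=0.0° → target in arm frame (-0.0473, 0.0401)
  A=0.1873, B=-0.4575, C=(l²−L²−A²−y'²−z²)/(2L)=-0.2675
  γ=atan2(-0.4575,0.1873)=-1.1822;  ψ=arccos(-0.5411)=2.1425;  θ1=γ+ψ≈0.9603
arm 2 (φ=120.0°): x'=0.0584, y'=0.0209
  A=0.0816, B=-0.4575, C=(l²−L²−A²−y'²−z²)/(2L)=-0.1195
  γ=atan2(-0.4575,0.0816)=-1.3942;  ψ=arccos(-0.2572)=1.8309;  θ2=γ+ψ≈0.4367
rotate P by −φ3: (-0.0111, -0.0610, -0.4575)
  A cos θ + B sin θ = C:  0.1511·cos θ + -0.4575·sin θ = -0.2168
  θ3 = atan2(B,A) + arccos(C/0.4818) = 0.7856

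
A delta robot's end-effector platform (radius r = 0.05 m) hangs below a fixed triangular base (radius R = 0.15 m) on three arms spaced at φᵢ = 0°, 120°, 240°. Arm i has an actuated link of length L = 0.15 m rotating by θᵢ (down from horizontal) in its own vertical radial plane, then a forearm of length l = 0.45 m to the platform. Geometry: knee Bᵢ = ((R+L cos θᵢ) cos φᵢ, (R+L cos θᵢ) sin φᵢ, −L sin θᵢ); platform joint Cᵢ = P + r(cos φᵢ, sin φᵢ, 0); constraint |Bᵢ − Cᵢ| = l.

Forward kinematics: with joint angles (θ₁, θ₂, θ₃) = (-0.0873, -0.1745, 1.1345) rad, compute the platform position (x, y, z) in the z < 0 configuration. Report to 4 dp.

(0.1032, 0.2007, -0.3622)

S1 = (0.2494·cos0.0°, 0.2494·sin0.0°, 0.0131) = (0.2494, 0.0000, 0.0131)
arm 2 at φ=120.0°: e+L cos θ2 = 0.2477;  S2 = (-0.1239, 0.2145, 0.0260)
arm 3 at φ=240.0°: e+L cos θ3 = 0.1634;  S3 = (-0.0817, -0.1415, -0.1359)
subtract pairs → two planes through P
linear system: -0.7466x+0.4291y = -0.0003−0.0259z; -0.6622x+-0.2830y = -0.0172−-0.2981z
Cramer: x(z) = 0.0151-0.2433z;  y(z) = 0.0255-0.4838z
into |P−S₁|² = l²: 1.2933z² + 0.0632z + -0.1468 = 0;  Δ = 0.7632;  z = -0.3622 or 0.3133 → z<0 root = -0.3622
x = 0.1032, y = 0.2007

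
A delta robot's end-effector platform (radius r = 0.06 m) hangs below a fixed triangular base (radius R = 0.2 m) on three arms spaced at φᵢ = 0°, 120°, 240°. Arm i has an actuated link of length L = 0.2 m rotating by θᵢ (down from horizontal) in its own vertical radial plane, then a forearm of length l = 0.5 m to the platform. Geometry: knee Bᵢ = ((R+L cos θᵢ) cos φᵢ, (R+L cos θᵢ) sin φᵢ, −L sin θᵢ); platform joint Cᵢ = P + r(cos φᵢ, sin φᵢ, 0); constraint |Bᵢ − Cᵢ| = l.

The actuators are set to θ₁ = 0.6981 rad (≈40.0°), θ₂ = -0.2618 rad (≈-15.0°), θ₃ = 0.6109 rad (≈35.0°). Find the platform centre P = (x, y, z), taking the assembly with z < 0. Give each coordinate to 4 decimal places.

(-0.0936, 0.1308, -0.4171)

arm 1 at φ=0.0°: (R−r)+L cos θ1 = 0.2932;  S1 = (0.2932, 0.0000, -0.1286)
S2 = (0.3332·cos120.0°, 0.3332·sin120.0°, 0.0518) = (-0.1666, 0.2885, 0.0518)
arm 3 at φ=240.0°: (R−r)+L cos θ3 = 0.3038;  S3 = (-0.1519, -0.2631, -0.1147)
|S₂|²−|S₁|² = 0.0112;  |S₃|²−|S₁|² = 0.0030
[-0.9196 0.5771 0.3606]·P = 0.0112;  [-0.8903 -0.5262 0.0277]·P = 0.0030
Cramer: x(z) = -0.0076+0.2062z;  y(z) = 0.0072-0.2963z
into |P−S₁|² = l²: 1.1303z² + 0.1287z + -0.1429 = 0;  Δ = 0.6628;  z = -0.4171 or 0.3032 → z<0 root = -0.4171
x = -0.0936, y = 0.1308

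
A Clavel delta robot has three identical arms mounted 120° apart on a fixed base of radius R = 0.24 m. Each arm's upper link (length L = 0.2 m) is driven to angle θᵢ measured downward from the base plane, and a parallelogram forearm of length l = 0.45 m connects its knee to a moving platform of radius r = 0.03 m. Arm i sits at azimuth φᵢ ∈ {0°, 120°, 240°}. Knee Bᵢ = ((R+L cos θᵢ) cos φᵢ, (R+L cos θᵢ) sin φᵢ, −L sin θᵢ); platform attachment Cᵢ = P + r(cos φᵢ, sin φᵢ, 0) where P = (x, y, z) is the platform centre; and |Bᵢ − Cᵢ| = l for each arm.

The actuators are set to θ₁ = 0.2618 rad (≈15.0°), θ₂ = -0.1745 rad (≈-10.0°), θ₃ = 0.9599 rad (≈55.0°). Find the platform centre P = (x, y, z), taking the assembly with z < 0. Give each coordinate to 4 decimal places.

φ1=0.0°: virtual centre (0.4032, 0.0000, -0.0518), radius l
arm 2 at φ=120.0°: (R−r)+L cos θ2 = 0.4070;  O2 = (-0.2035, 0.3524, 0.0347)
φ3=240.0°: virtual centre (-0.1624, -0.2812, -0.1638), radius l
subtract pairs → two planes through P
plane₁₂: -1.2133x+0.7049y+0.1730z = 0.0016
Cramer: x(z) = 0.0151-0.0410z;  y(z) = 0.0282-0.3160z
into |P−O₁|² = l²: 1.1015z² + 0.1175z + -0.0484 = 0;  Δ = 0.2271;  z = -0.2697 or 0.1630 → z<0 root = -0.2697
x = 0.0262, y = 0.1134

(0.0262, 0.1134, -0.2697)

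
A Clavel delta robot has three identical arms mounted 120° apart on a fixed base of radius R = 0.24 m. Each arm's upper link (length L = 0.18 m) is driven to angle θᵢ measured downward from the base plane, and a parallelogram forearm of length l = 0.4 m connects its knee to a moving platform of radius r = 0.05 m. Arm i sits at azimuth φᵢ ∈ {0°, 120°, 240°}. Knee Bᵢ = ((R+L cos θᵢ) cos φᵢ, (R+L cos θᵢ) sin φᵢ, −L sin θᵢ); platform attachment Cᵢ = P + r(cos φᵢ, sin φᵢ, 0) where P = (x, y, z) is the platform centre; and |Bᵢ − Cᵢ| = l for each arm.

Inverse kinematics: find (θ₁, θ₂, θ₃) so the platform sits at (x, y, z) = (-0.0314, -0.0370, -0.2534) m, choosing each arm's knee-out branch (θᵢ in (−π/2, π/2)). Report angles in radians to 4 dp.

φ1=0.0° → target in arm frame (-0.0314, -0.0370)
  A cos θ + B sin θ = C:  0.2214·cos θ + -0.2534·sin θ = 0.0361
  θ1 = atan2(B,A) + arccos(C/0.3365) = 0.6106
φ2=120.0° → target in arm frame (-0.0163, 0.0457)
  e−x'=0.2063;  (l²−L²−(e−x')²−y'²−z²)/2L = 0.0520
  √(A²+B²)=0.3268;  θ2 = -0.8874+1.4110 ≈ 0.5236
φ3=240.0° → target in arm frame (0.0477, -0.0087)
  A=0.1423, B=-0.2534, C=(l²−L²−A²−y'²−z²)/(2L)=0.1197
  θ3 = atan2(B,A) + arccos(C/0.2906) = 0.0872

θ₁ = 0.6106, θ₂ = 0.5236, θ₃ = 0.0872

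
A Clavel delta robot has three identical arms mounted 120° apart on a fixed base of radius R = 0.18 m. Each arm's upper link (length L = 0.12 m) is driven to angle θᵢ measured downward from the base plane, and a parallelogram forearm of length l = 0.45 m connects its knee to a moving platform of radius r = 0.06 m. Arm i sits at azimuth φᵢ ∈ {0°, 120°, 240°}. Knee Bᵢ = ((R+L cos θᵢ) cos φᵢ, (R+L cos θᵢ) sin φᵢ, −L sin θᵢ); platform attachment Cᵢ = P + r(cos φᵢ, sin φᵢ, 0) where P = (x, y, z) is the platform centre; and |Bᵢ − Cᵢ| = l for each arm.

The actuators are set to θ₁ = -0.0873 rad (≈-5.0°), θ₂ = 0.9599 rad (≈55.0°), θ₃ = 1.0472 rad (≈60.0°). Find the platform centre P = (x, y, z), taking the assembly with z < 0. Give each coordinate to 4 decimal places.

φ1=0.0°: virtual centre (0.2395, 0.0000, 0.0105), radius l
φ2=120.0°: virtual centre (-0.0944, 0.1635, -0.0983), radius l
arm 3 at φ=240.0°: ρ3 = 0.1800;  O3 = (-0.0900, -0.1559, -0.1039)
|O₂|²−|O₁|² = -0.0122;  |O₃|²−|O₁|² = -0.0143
plane₁₂: -0.6679x+0.3271y+-0.2175z = -0.0122
det = 0.4238;  x = 0.0200+-0.3366z,  y = 0.0036+-0.0223z
sphere 1 gives Az²+Bz+C=0 with A=1.1138, B=0.1267, C=-0.1542;  B²−4AC=0.7029;  roots -0.4333, 0.3195;  negative root z = -0.4333
x = 0.1658, y = 0.0132

(0.1658, 0.0132, -0.4333)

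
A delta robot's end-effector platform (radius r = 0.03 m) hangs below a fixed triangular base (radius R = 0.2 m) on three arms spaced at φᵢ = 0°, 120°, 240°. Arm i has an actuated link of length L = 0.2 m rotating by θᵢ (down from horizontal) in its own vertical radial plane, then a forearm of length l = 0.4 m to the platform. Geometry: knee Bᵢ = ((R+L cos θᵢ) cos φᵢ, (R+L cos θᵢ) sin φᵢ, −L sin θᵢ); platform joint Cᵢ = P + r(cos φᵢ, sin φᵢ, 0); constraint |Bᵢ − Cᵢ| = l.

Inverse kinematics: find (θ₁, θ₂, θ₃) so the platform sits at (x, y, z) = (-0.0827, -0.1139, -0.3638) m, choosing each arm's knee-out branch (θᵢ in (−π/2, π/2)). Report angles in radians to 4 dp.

arm 1 (φ=0.0°): x'=-0.0827, y'=-0.1139
  e−x'=0.2527;  (l²−L²−(e−x')²−y'²−z²)/2L = -0.2230
  √(A²+B²)=0.4430;  θ1 = -0.9637+2.0982 ≈ 1.1346
arm 2 (φ=120.0°): x'=-0.0573, y'=0.1286
  e−x'=0.2273;  (l²−L²−(e−x')²−y'²−z²)/2L = -0.2014
  √(A²+B²)=0.4290;  θ2 = -1.0124+2.0594 ≈ 1.0470
rotate P by −φ3: (0.1400, -0.0147, -0.3638)
  A cos θ + B sin θ = C:  0.0300·cos θ + -0.3638·sin θ = -0.0337
  γ=atan2(-0.3638,0.0300)=-1.4885;  ψ=arccos(-0.0922)=1.6632;  θ3=γ+ψ≈0.1747

θ₁ = 1.1346, θ₂ = 1.0470, θ₃ = 0.1747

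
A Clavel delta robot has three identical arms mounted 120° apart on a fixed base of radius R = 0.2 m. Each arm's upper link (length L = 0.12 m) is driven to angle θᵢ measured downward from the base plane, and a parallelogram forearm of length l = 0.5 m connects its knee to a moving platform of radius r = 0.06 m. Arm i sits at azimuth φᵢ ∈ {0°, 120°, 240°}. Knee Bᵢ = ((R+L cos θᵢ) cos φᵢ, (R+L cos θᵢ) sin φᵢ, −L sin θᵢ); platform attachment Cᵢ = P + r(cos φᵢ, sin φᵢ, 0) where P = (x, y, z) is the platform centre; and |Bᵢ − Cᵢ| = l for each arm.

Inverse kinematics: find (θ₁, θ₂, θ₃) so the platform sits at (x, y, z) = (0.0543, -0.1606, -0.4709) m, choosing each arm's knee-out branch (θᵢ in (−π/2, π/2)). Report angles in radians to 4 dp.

θ₁ = 0.3487, θ₂ = 1.2215, θ₃ = 0.0873

φ1=0.0° → target in arm frame (0.0543, -0.1606)
  e−x'=0.0857;  (l²−L²−(e−x')²−y'²−z²)/2L = -0.0803
  γ=atan2(-0.4709,0.0857)=-1.3908;  ψ=arccos(-0.1679)=1.7395;  θ1=γ+ψ≈0.3487
arm 2 (φ=120.0°): x'=-0.1662, y'=0.0333
  A=0.3062, B=-0.4709, C=(l²−L²−A²−y'²−z²)/(2L)=-0.3376
  θ2 = atan2(B,A) + arccos(C/0.5617) = 1.2215
arm 3 (φ=240.0°): x'=0.1119, y'=0.1273
  e−x'=0.0281;  (l²−L²−(e−x')²−y'²−z²)/2L = -0.0131
  γ=atan2(-0.4709,0.0281)=-1.5113;  ψ=arccos(-0.0278)=1.5986;  θ3=γ+ψ≈0.0873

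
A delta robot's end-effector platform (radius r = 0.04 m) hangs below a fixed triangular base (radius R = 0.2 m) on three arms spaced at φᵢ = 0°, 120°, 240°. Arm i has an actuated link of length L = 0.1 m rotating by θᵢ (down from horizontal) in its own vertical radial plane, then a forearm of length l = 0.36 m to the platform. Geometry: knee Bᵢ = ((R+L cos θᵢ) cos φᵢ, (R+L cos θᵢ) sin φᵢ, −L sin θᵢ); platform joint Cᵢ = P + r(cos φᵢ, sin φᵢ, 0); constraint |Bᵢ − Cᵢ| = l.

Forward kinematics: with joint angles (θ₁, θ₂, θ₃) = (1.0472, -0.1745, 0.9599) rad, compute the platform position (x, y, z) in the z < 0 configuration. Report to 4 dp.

(-0.0598, 0.0873, -0.3084)

arm 1 at φ=0.0°: (R−r)+L cos θ1 = 0.2100;  S1 = (0.2100, 0.0000, -0.0866)
φ2=120.0°: virtual centre (-0.1292, 0.2239, 0.0174), radius l
φ3=240.0°: virtual centre (-0.1087, -0.1882, -0.0819), radius l
|S₂|²−|S₁|² = 0.0155;  |S₃|²−|S₁|² = 0.0024
linear system: -0.6785x+0.4477y = 0.0155−0.2079z; -0.6374x+-0.3765y = 0.0024−0.0094z
Cramer: x(z) = -0.0128+0.1525z;  y(z) = 0.0153-0.2333z
into |P−S₁|² = l²: 1.0777z² + 0.0981z + -0.0722 = 0;  Δ = 0.3211;  z = -0.3084 or 0.2174 → z<0 root = -0.3084
x = -0.0598, y = 0.0873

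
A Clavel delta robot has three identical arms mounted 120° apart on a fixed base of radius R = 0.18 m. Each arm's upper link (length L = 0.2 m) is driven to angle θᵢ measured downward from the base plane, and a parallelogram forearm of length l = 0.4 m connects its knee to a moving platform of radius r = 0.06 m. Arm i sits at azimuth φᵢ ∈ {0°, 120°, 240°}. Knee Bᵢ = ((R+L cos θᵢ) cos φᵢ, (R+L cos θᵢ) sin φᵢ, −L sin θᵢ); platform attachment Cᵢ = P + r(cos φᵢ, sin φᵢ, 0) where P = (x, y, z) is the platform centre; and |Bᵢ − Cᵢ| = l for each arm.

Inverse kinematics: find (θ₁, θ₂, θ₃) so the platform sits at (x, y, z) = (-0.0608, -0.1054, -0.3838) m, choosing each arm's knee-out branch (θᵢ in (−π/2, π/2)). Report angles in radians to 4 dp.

θ₁ = 0.8726, θ₂ = 0.8728, θ₃ = 0.1744

rotate P by −φ1: (-0.0608, -0.1054, -0.3838)
  A cos θ + B sin θ = C:  0.1808·cos θ + -0.3838·sin θ = -0.1778
  γ=atan2(-0.3838,0.1808)=-1.1306;  ψ=arccos(-0.4190)=2.0031;  θ1=γ+ψ≈0.8726
rotate P by −φ2: (-0.0609, 0.1054, -0.3838)
  A=0.1809, B=-0.3838, C=(l²−L²−A²−y'²−z²)/(2L)=-0.1778
  √(A²+B²)=0.4243;  θ2 = -1.1304+2.0032 ≈ 0.8728
rotate P by −φ3: (0.1217, 0.0000, -0.3838)
  e−x'=-0.0017;  (l²−L²−(e−x')²−y'²−z²)/2L = -0.0683
  θ3 = atan2(B,A) + arccos(C/0.3838) = 0.1744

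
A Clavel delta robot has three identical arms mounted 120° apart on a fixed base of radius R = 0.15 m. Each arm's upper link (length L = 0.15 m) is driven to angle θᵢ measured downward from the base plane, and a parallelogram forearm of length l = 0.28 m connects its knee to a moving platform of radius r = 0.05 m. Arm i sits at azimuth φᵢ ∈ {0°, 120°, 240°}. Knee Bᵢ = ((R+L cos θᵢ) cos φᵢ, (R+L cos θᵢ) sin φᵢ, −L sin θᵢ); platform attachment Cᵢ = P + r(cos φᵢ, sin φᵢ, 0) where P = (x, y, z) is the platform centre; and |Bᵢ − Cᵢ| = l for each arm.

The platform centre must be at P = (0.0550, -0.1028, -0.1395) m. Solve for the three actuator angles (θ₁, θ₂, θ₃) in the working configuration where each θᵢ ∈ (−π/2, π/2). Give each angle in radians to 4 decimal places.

θ₁ = -0.2611, θ₂ = 1.1342, θ₃ = -0.3489

φ1=0.0° → target in arm frame (0.0550, -0.1028)
  e−x'=0.0450;  (l²−L²−(e−x')²−y'²−z²)/2L = 0.0795
  γ=atan2(-0.1395,0.0450)=-1.2588;  ψ=arccos(0.5423)=0.9976;  θ1=γ+ψ≈-0.2611
φ2=120.0° → target in arm frame (-0.1165, 0.0038)
  A cos θ + B sin θ = C:  0.2165·cos θ + -0.1395·sin θ = -0.0349
  γ=atan2(-0.1395,0.2165)=-0.5723;  ψ=arccos(-0.1353)=1.7066;  θ2=γ+ψ≈1.1342
arm 3 (φ=240.0°): x'=0.0615, y'=0.0990
  A=0.0385, B=-0.1395, C=(l²−L²−A²−y'²−z²)/(2L)=0.0838
  γ=atan2(-0.1395,0.0385)=-1.3017;  ψ=arccos(0.5794)=0.9528;  θ3=γ+ψ≈-0.3489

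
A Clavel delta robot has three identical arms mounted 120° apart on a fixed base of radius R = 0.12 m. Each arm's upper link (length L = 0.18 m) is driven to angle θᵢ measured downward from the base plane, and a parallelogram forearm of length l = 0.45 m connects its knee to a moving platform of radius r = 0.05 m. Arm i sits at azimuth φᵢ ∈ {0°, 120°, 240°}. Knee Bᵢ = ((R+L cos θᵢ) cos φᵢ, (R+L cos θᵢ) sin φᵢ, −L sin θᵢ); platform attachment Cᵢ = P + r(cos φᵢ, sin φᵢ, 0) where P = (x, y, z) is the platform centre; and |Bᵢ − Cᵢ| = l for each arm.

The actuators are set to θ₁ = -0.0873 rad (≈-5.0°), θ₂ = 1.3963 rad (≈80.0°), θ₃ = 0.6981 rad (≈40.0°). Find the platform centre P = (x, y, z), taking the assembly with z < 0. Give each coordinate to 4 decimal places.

(0.2435, -0.1687, -0.4014)

φ1=0.0°: virtual centre (0.2493, 0.0000, 0.0157), radius l
centre 2 = (0.1013·cos120.0°, 0.1013·sin120.0°, -0.1773) = (-0.0506, 0.0877, -0.1773)
arm 3 at φ=240.0°: (R−r)+L cos θ3 = 0.2079;  centre 3 = (-0.1039, -0.1800, -0.1157)
|centre ₂|²−|centre ₁|² = -0.0207;  |centre ₃|²−|centre ₁|² = -0.0058
linear system: -0.5999x+0.1754y = -0.0207−-0.3859z; -0.7065x+-0.3601y = -0.0058−-0.2628z
det = 0.3399;  x = 0.0250+-0.5444z,  y = -0.0329+0.3384z
sphere 1 gives Az²+Bz+C=0 with A=1.4109, B=0.1907, C=-0.1508;  B²−4AC=0.8876;  roots -0.4014, 0.2663;  negative root z = -0.4014
x = 0.2435, y = -0.1687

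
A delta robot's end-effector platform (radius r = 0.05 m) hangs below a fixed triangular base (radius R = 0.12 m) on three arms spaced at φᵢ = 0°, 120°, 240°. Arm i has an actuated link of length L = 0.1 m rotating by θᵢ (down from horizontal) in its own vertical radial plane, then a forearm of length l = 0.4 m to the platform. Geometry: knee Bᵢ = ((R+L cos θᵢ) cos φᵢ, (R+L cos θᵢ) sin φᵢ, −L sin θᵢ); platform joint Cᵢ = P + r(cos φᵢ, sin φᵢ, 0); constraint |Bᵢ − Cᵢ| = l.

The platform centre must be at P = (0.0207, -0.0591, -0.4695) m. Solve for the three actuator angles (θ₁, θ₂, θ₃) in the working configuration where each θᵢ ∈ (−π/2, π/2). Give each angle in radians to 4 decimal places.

θ₁ = 1.0465, θ₂ = 1.3953, θ₃ = 0.9593

rotate P by −φ1: (0.0207, -0.0591, -0.4695)
  A=0.0493, B=-0.4695, C=(l²−L²−A²−y'²−z²)/(2L)=-0.3818
  √(A²+B²)=0.4721;  θ1 = -1.4662+2.5127 ≈ 1.0465
φ2=120.0° → target in arm frame (-0.0615, 0.0116)
  e−x'=0.1315;  (l²−L²−(e−x')²−y'²−z²)/2L = -0.4393
  γ=atan2(-0.4695,0.1315)=-1.2976;  ψ=arccos(-0.9010)=2.6930;  θ2=γ+ψ≈1.3953
arm 3 (φ=240.0°): x'=0.0408, y'=0.0475
  e−x'=0.0292;  (l²−L²−(e−x')²−y'²−z²)/2L = -0.3677
  θ3 = atan2(B,A) + arccos(C/0.4704) = 0.9593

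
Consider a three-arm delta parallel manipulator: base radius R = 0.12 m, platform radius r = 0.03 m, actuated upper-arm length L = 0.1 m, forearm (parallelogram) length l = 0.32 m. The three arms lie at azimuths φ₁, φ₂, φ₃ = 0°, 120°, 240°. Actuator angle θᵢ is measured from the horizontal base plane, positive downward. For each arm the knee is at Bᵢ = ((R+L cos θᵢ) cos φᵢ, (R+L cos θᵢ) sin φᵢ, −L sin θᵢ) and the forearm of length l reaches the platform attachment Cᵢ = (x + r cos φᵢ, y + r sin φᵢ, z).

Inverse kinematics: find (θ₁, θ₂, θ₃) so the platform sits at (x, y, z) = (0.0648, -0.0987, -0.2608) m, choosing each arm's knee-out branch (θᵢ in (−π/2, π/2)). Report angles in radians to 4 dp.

φ1=0.0° → target in arm frame (0.0648, -0.0987)
  e−x'=0.0252;  (l²−L²−(e−x')²−y'²−z²)/2L = 0.0700
  θ1 = atan2(B,A) + arccos(C/0.2620) = -0.1742
rotate P by −φ2: (-0.1179, -0.0068, -0.2608)
  e−x'=0.2079;  (l²−L²−(e−x')²−y'²−z²)/2L = -0.0944
  γ=atan2(-0.2608,0.2079)=-0.8978;  ψ=arccos(-0.2830)=1.8577;  θ2=γ+ψ≈0.9599
arm 3 (φ=240.0°): x'=0.0531, y'=0.1055
  A cos θ + B sin θ = C:  0.0369·cos θ + -0.2608·sin θ = 0.0595
  √(A²+B²)=0.2634;  θ3 = -1.4302+1.3430 ≈ -0.0871

θ₁ = -0.1742, θ₂ = 0.9599, θ₃ = -0.0871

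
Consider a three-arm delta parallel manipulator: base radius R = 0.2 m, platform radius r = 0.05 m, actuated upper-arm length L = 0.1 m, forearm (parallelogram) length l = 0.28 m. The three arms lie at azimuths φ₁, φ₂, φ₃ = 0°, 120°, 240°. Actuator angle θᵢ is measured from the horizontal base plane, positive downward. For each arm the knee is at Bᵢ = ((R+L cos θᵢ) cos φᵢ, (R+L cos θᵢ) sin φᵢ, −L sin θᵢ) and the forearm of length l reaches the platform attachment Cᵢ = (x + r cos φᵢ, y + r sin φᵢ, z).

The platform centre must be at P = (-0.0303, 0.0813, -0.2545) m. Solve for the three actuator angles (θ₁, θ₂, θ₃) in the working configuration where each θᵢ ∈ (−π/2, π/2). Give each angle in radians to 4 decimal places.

θ₁ = 1.2216, θ₂ = 0.2619, θ₃ = 1.3958

arm 1 (φ=0.0°): x'=-0.0303, y'=0.0813
  A=0.1803, B=-0.2545, C=(l²−L²−A²−y'²−z²)/(2L)=-0.1774
  γ=atan2(-0.2545,0.1803)=-0.9544;  ψ=arccos(-0.5689)=2.1760;  θ1=γ+ψ≈1.2216
arm 2 (φ=120.0°): x'=0.0856, y'=-0.0144
  A cos θ + B sin θ = C:  0.0644·cos θ + -0.2545·sin θ = -0.0037
  θ2 = atan2(B,A) + arccos(C/0.2625) = 0.2619
φ3=240.0° → target in arm frame (-0.0553, -0.0669)
  A cos θ + B sin θ = C:  0.2053·cos θ + -0.2545·sin θ = -0.2149
  γ=atan2(-0.2545,0.2053)=-0.8921;  ψ=arccos(-0.6572)=2.2879;  θ3=γ+ψ≈1.3958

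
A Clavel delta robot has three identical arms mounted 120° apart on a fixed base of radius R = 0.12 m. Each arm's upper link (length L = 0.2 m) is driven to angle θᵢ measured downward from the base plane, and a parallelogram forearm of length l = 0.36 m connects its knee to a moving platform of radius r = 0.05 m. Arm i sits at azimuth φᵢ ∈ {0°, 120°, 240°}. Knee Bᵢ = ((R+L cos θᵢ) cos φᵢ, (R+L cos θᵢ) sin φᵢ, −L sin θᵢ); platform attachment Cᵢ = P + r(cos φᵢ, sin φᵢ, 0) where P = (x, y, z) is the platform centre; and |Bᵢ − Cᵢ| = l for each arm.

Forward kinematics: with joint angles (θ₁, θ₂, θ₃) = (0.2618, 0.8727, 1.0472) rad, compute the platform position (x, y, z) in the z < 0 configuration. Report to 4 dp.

(0.1383, 0.0367, -0.3874)

φ1=0.0°: virtual centre (0.2632, 0.0000, -0.0518), radius l
φ2=120.0°: virtual centre (-0.0993, 0.1720, -0.1532), radius l
φ3=240.0°: virtual centre (-0.0850, -0.1472, -0.1732), radius l
|centre ₂|²−|centre ₁|² = -0.0090;  |centre ₃|²−|centre ₁|² = -0.0130
plane₁₂: -0.7249x+0.3439y+-0.2029z = -0.0090
Cramer: x(z) = 0.0158-0.3163z;  y(z) = 0.0070-0.0768z
quadratic in z: (1.1060)z²+(0.2590)z+(-0.0657)=0, √Δ=0.5980 → z ∈ {-0.3874, 0.1533}; z = -0.3874 (taking z<0)
x = 0.1383, y = 0.0367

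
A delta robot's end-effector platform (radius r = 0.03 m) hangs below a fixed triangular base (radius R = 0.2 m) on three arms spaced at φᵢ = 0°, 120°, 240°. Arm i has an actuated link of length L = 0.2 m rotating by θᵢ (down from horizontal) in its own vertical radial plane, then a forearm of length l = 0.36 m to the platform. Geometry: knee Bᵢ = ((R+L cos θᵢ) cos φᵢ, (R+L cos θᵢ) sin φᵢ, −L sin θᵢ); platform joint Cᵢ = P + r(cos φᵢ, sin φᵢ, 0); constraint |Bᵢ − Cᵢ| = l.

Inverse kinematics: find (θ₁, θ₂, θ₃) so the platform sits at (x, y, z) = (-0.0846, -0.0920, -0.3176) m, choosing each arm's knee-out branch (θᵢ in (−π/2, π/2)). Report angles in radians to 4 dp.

φ1=0.0° → target in arm frame (-0.0846, -0.0920)
  e−x'=0.2546;  (l²−L²−(e−x')²−y'²−z²)/2L = -0.2114
  γ=atan2(-0.3176,0.2546)=-0.8951;  ψ=arccos(-0.5193)=2.1168;  θ1=γ+ψ≈1.2218
arm 2 (φ=120.0°): x'=-0.0374, y'=0.1193
  e−x'=0.2074;  (l²−L²−(e−x')²−y'²−z²)/2L = -0.1712
  √(A²+B²)=0.3793;  θ2 = -0.9924+2.0392 ≈ 1.0469
arm 3 (φ=240.0°): x'=0.1220, y'=-0.0273
  A cos θ + B sin θ = C:  0.0480·cos θ + -0.3176·sin θ = -0.0358
  θ3 = atan2(B,A) + arccos(C/0.3212) = 0.2618

θ₁ = 1.2218, θ₂ = 1.0469, θ₃ = 0.2618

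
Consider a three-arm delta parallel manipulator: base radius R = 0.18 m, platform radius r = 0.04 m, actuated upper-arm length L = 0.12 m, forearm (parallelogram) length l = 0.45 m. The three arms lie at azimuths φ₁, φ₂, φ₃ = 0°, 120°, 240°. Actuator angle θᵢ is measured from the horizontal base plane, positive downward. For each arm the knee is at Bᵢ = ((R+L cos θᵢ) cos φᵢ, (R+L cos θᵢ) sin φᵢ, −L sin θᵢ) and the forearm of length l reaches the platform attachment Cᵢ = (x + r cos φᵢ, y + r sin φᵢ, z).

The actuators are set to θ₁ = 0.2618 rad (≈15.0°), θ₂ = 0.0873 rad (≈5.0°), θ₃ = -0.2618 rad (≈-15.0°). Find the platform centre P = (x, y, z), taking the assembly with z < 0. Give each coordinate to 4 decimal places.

arm 1 at φ=0.0°: e+L cos θ1 = 0.2559;  O1 = (0.2559, 0.0000, -0.0311)
φ2=120.0°: virtual centre (-0.1298, 0.2248, -0.0105), radius l
O3 = (0.2559·cos240.0°, 0.2559·sin240.0°, 0.0311) = (-0.1280, -0.2216, 0.0311)
eliminate P² terms by subtracting sphere 1 from 2 and 3
plane₁₂: -0.7714x+0.4495y+0.0412z = 0.0010
det = 0.6870;  x = -0.0007+0.1079z,  y = 0.0011+0.0935z
quadratic in z: (1.0204)z²+(0.0070)z+(-0.1357)=0, √Δ=0.7443 → z ∈ {-0.3681, 0.3613}; z = -0.3681 (taking z<0)
x = -0.0404, y = -0.0333

(-0.0404, -0.0333, -0.3681)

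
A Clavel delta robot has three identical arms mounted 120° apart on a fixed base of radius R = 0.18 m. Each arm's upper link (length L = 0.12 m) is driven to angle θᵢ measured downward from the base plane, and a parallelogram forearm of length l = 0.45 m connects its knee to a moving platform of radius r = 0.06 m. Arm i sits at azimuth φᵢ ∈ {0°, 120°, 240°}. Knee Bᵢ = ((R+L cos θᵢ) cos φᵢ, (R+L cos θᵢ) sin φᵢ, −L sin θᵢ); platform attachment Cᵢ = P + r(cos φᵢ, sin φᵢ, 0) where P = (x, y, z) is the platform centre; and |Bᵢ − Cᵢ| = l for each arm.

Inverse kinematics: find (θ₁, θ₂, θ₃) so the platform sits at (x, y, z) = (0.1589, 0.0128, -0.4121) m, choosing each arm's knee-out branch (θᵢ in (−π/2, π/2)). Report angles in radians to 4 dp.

θ₁ = -0.2620, θ₂ = 0.7852, θ₃ = 0.8725

arm 1 (φ=0.0°): x'=0.1589, y'=0.0128
  A=-0.0389, B=-0.4121, C=(l²−L²−A²−y'²−z²)/(2L)=0.0692
  γ=atan2(-0.4121,-0.0389)=-1.6649;  ψ=arccos(0.1671)=1.4029;  θ1=γ+ψ≈-0.2620
φ2=120.0° → target in arm frame (-0.0684, -0.1440)
  A=0.1884, B=-0.4121, C=(l²−L²−A²−y'²−z²)/(2L)=-0.1581
  √(A²+B²)=0.4531;  θ2 = -1.1421+1.9272 ≈ 0.7852
rotate P by −φ3: (-0.0905, 0.1312, -0.4121)
  A cos θ + B sin θ = C:  0.2105·cos θ + -0.4121·sin θ = -0.1803
  √(A²+B²)=0.4628;  θ3 = -1.0985+1.9710 ≈ 0.8725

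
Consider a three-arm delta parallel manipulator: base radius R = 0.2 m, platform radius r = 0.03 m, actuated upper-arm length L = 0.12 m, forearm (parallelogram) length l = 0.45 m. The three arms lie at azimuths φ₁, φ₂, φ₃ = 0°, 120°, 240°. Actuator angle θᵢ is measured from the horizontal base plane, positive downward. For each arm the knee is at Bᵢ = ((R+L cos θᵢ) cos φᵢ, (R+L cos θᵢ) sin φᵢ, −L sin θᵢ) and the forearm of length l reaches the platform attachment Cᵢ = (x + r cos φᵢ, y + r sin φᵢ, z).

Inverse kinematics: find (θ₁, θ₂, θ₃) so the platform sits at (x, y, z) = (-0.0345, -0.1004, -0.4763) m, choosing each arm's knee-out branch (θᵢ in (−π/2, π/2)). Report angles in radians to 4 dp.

φ1=0.0° → target in arm frame (-0.0345, -0.1004)
  A cos θ + B sin θ = C:  0.2045·cos θ + -0.4763·sin θ = -0.3778
  θ1 = atan2(B,A) + arccos(C/0.5183) = 1.2221
rotate P by −φ2: (-0.0697, 0.0801, -0.4763)
  e−x'=0.2397;  (l²−L²−(e−x')²−y'²−z²)/2L = -0.4276
  θ2 = atan2(B,A) + arccos(C/0.5332) = 1.3968
arm 3 (φ=240.0°): x'=0.1042, y'=0.0203
  e−x'=0.0658;  (l²−L²−(e−x')²−y'²−z²)/2L = -0.1813
  √(A²+B²)=0.4808;  θ3 = -1.4335+1.9573 ≈ 0.5238

θ₁ = 1.2221, θ₂ = 1.3968, θ₃ = 0.5238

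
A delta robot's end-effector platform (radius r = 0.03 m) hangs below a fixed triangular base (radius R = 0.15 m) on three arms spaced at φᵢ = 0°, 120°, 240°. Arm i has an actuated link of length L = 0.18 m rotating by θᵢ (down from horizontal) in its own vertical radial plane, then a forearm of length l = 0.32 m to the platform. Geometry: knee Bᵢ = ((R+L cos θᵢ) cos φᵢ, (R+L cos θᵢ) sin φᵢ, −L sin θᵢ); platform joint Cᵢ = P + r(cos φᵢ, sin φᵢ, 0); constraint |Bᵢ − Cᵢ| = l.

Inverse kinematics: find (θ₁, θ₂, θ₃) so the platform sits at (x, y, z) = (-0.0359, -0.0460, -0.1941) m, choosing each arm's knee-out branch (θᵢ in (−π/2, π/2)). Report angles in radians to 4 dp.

θ₁ = 0.6108, θ₂ = 0.5240, θ₃ = -0.0871

rotate P by −φ1: (-0.0359, -0.0460, -0.1941)
  A=0.1559, B=-0.1941, C=(l²−L²−A²−y'²−z²)/(2L)=0.0164
  θ1 = atan2(B,A) + arccos(C/0.2490) = 0.6108
φ2=120.0° → target in arm frame (-0.0219, 0.0541)
  e−x'=0.1419;  (l²−L²−(e−x')²−y'²−z²)/2L = 0.0257
  γ=atan2(-0.1941,0.1419)=-0.9396;  ψ=arccos(0.1071)=1.4635;  θ2=γ+ψ≈0.5240
rotate P by −φ3: (0.0578, -0.0081, -0.1941)
  e−x'=0.0622;  (l²−L²−(e−x')²−y'²−z²)/2L = 0.0789
  γ=atan2(-0.1941,0.0622)=-1.2606;  ψ=arccos(0.3869)=1.1735;  θ3=γ+ψ≈-0.0871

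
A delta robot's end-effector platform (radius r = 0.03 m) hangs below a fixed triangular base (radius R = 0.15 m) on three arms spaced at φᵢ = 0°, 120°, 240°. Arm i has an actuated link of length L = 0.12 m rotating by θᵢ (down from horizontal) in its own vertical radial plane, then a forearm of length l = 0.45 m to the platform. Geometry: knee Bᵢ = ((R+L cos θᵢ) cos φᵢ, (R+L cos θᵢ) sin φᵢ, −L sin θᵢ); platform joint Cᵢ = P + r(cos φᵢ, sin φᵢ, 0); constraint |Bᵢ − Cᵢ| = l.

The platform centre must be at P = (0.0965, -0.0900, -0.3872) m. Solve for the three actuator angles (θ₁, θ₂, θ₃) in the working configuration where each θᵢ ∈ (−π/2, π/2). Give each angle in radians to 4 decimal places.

θ₁ = -0.2621, θ₂ = 0.7853, θ₃ = 0.0873

rotate P by −φ1: (0.0965, -0.0900, -0.3872)
  A cos θ + B sin θ = C:  0.0235·cos θ + -0.3872·sin θ = 0.1230
  √(A²+B²)=0.3879;  θ1 = -1.5102+1.2481 ≈ -0.2621
arm 2 (φ=120.0°): x'=-0.1262, y'=-0.0386
  A=0.2462, B=-0.3872, C=(l²−L²−A²−y'²−z²)/(2L)=-0.0997
  γ=atan2(-0.3872,0.2462)=-1.0044;  ψ=arccos(-0.2172)=1.7898;  θ2=γ+ψ≈0.7853
rotate P by −φ3: (0.0297, 0.1286, -0.3872)
  A=0.0903, B=-0.3872, C=(l²−L²−A²−y'²−z²)/(2L)=0.0562
  γ=atan2(-0.3872,0.0903)=-1.3417;  ψ=arccos(0.1414)=1.4289;  θ3=γ+ψ≈0.0873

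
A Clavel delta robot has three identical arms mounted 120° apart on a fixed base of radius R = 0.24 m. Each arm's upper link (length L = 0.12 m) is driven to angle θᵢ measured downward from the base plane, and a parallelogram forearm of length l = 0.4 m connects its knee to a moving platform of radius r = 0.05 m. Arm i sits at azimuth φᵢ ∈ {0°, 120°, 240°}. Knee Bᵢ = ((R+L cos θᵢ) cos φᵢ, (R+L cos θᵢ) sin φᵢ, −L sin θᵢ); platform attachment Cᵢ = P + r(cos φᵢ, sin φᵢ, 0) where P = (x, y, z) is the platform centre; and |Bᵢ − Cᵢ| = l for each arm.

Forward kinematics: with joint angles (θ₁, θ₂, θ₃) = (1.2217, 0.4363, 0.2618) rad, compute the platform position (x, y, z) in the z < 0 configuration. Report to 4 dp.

(-0.0989, -0.0146, -0.3384)

centre 1 = (0.2310·cos0.0°, 0.2310·sin0.0°, -0.1128) = (0.2310, 0.0000, -0.1128)
arm 2 at φ=120.0°: (R−r)+L cos θ2 = 0.2988;  centre 2 = (-0.1494, 0.2587, -0.0507)
arm 3 at φ=240.0°: (R−r)+L cos θ3 = 0.3059;  centre 3 = (-0.1530, -0.2649, -0.0311)
eliminate P² terms by subtracting sphere 1 from 2 and 3
[-0.7609 0.5175 0.1241]·P = 0.0257;  [-0.7680 -0.5299 0.1634]·P = 0.0284
Cramer: x(z) = -0.0354+0.1878z;  y(z) = -0.0024+0.0362z
sphere 1 gives Az²+Bz+C=0 with A=1.0366, B=0.1253, C=-0.0763;  B²−4AC=0.3320;  roots -0.3384, 0.2175;  negative root z = -0.3384
x = -0.0989, y = -0.0146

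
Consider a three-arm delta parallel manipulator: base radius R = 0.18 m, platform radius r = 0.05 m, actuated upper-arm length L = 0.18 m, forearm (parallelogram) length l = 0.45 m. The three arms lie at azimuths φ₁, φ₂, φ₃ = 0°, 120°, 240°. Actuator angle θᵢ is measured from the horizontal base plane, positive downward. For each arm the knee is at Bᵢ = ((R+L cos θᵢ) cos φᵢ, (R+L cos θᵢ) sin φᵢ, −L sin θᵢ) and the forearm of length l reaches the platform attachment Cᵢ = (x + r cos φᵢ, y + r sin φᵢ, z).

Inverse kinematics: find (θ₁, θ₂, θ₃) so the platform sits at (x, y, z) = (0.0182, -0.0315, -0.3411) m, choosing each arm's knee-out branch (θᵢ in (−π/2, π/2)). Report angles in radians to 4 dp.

θ₁ = -0.0001, θ₂ = 0.2618, θ₃ = 0.0000

φ1=0.0° → target in arm frame (0.0182, -0.0315)
  A=0.1118, B=-0.3411, C=(l²−L²−A²−y'²−z²)/(2L)=0.1118
  θ1 = atan2(B,A) + arccos(C/0.3590) = -0.0001
arm 2 (φ=120.0°): x'=-0.0364, y'=0.0000
  e−x'=0.1664;  (l²−L²−(e−x')²−y'²−z²)/2L = 0.0724
  θ2 = atan2(B,A) + arccos(C/0.3795) = 0.2618
arm 3 (φ=240.0°): x'=0.0182, y'=0.0315
  e−x'=0.1118;  (l²−L²−(e−x')²−y'²−z²)/2L = 0.1118
  θ3 = atan2(B,A) + arccos(C/0.3590) = 0.0000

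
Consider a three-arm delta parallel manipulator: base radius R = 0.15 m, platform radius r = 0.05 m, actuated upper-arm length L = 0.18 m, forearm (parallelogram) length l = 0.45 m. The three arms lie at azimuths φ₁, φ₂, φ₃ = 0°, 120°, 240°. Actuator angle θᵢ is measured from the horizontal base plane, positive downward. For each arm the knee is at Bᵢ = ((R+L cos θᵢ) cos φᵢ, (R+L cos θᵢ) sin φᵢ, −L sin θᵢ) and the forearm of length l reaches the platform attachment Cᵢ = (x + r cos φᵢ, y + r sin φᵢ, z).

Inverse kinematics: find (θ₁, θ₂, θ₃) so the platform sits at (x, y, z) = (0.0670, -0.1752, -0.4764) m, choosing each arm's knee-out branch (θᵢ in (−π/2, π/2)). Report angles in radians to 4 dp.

θ₁ = 0.6109, θ₂ = 1.3090, θ₃ = 0.4361

rotate P by −φ1: (0.0670, -0.1752, -0.4764)
  A=0.0330, B=-0.4764, C=(l²−L²−A²−y'²−z²)/(2L)=-0.2462
  θ1 = atan2(B,A) + arccos(C/0.4775) = 0.6109
rotate P by −φ2: (-0.1852, 0.0296, -0.4764)
  A cos θ + B sin θ = C:  0.2852·cos θ + -0.4764·sin θ = -0.3864
  √(A²+B²)=0.5553;  θ2 = -1.0313+2.3403 ≈ 1.3090
φ3=240.0° → target in arm frame (0.1182, 0.1456)
  A cos θ + B sin θ = C:  -0.0182·cos θ + -0.4764·sin θ = -0.2178
  √(A²+B²)=0.4767;  θ3 = -1.6090+2.0452 ≈ 0.4361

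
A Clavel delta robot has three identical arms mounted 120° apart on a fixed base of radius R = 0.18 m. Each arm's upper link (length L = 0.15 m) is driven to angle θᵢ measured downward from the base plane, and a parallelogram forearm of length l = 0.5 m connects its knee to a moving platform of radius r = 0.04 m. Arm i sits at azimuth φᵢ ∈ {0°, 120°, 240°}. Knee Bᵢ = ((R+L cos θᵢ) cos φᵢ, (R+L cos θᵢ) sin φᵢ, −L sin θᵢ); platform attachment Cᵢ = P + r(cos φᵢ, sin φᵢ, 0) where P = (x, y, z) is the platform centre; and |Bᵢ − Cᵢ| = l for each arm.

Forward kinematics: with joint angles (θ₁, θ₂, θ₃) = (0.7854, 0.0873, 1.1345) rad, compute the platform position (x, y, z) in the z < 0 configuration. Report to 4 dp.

arm 1 at φ=0.0°: ρ1 = 0.2461;  O1 = (0.2461, 0.0000, -0.1061)
O2 = (0.2894·cos120.0°, 0.2894·sin120.0°, -0.0131) = (-0.1447, 0.2507, -0.0131)
arm 3 at φ=240.0°: ρ3 = 0.2034;  O3 = (-0.1017, -0.1761, -0.1359)
subtract pairs → two planes through P
linear system: -0.7816x+0.5013y = 0.0121−0.1860z; -0.6955x+-0.3523y = -0.0119−-0.0598z
det = 0.6240;  x = 0.0027+0.0570z,  y = 0.0285+-0.2821z
quadratic in z: (1.0829)z²+(0.1683)z+(-0.1787)=0, √Δ=0.8958 → z ∈ {-0.4914, 0.3359}; z = -0.4914 (taking z<0)
x = -0.0253, y = 0.1671

(-0.0253, 0.1671, -0.4914)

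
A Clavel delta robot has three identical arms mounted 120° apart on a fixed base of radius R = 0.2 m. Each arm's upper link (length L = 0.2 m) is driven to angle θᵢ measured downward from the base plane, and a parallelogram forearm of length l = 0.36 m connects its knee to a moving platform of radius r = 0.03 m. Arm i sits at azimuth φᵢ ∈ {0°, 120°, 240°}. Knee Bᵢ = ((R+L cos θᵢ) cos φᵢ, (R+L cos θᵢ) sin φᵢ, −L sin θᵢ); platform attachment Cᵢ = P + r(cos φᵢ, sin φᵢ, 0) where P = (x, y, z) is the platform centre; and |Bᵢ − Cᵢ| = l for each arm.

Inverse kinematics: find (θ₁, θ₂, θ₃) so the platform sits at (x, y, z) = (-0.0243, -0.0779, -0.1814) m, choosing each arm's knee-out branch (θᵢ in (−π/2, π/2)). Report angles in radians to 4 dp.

θ₁ = 0.6984, θ₂ = 0.8728, θ₃ = -0.1745

arm 1 (φ=0.0°): x'=-0.0243, y'=-0.0779
  A=0.1943, B=-0.1814, C=(l²−L²−A²−y'²−z²)/(2L)=0.0322
  θ1 = atan2(B,A) + arccos(C/0.2658) = 0.6984
φ2=120.0° → target in arm frame (-0.0553, 0.0600)
  A cos θ + B sin θ = C:  0.2253·cos θ + -0.1814·sin θ = 0.0058
  θ2 = atan2(B,A) + arccos(C/0.2893) = 0.8728
φ3=240.0° → target in arm frame (0.0796, 0.0179)
  A cos θ + B sin θ = C:  0.0904·cos θ + -0.1814·sin θ = 0.1205
  √(A²+B²)=0.2027;  θ3 = -1.1085+0.9340 ≈ -0.1745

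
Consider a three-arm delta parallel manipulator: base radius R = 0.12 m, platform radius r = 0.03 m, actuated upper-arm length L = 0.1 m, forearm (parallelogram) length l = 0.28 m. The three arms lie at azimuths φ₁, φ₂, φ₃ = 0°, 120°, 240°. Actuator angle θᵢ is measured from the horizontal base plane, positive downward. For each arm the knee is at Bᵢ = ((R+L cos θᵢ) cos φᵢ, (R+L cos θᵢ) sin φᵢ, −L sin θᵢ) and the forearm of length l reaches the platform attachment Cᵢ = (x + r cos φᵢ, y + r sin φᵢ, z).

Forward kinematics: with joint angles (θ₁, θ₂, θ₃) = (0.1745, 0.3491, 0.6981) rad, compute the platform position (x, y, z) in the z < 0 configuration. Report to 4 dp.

(0.0339, 0.0308, -0.2488)

φ1=0.0°: virtual centre (0.1885, 0.0000, -0.0174), radius l
arm 2 at φ=120.0°: (R−r)+L cos θ2 = 0.1840;  S2 = (-0.0920, 0.1593, -0.0342)
arm 3 at φ=240.0°: (R−r)+L cos θ3 = 0.1666;  S3 = (-0.0833, -0.1443, -0.0643)
|S₂|²−|S₁|² = -0.0008;  |S₃|²−|S₁|² = -0.0039
[-0.5609 0.3186 -0.0337]·P = -0.0008;  [-0.5436 -0.2886 -0.0938]·P = -0.0039
det = 0.3351;  x = 0.0044+-0.1182z,  y = 0.0053+-0.1024z
into |P−S₁|² = l²: 1.0245z² + 0.0772z + -0.0442 = 0;  Δ = 0.1871;  z = -0.2488 or 0.1734 → z<0 root = -0.2488
x = 0.0339, y = 0.0308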